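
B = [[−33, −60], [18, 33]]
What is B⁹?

[[−216513, −393660], [118098, 216513]]

tr B = 0 and det B = −9, so the characteristic polynomial is λ² − (0)λ + (−9) with roots −3 and 3.
Eigenvectors give P = [[−2, −5], [1, 3]] with P⁻¹ = [[−3, −5], [1, 2]], and B = P·diag(−3, 3)·P⁻¹.
Then B⁹ = P·diag(−19683, 19683)·P⁻¹ = [[39366, −98415], [−19683, 59049]] · [[−3, −5], [1, 2]] = [[−216513, −393660], [118098, 216513]].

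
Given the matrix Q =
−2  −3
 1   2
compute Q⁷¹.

Q² = I (check: tr Q = 0 and det Q = −1), so Q⁷¹ = Q since 71 is odd.

[[−2, −3], [1, 2]]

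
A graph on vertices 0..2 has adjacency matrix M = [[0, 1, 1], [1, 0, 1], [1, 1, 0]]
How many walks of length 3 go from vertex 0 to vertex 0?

2

The number of length-3 walks from vertex 0 to vertex 0 is entry (0,0) of M³, where M is the adjacency matrix.
M² = [[2, 1, 1], [1, 2, 1], [1, 1, 2]]
M³ = [[2, 3, 3], [3, 2, 3], [3, 3, 2]]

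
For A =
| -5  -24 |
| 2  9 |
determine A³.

[[-77, -312], [26, 105]]

tr A = 4 and det A = 3, so the characteristic polynomial is λ² − (4)λ + (3) with roots 1 and 3.
Eigenvectors give P = [[-4, -3], [1, 1]] with P⁻¹ = [[-1, -3], [1, 4]], and A = P·diag(1, 3)·P⁻¹.
Then A³ = P·diag(1, 27)·P⁻¹ = [[-4, -81], [1, 27]] · [[-1, -3], [1, 4]] = [[-77, -312], [26, 105]].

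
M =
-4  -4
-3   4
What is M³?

M² = [[28, 0], [0, 28]]
M³ = [[-112, -112], [-84, 112]]

[[-112, -112], [-84, 112]]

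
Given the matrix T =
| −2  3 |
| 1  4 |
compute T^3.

T^2 = [[7, 6], [2, 19]]
T^3 = [[−8, 45], [15, 82]]

[[−8, 45], [15, 82]]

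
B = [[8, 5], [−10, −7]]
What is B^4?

[[146, 65], [−130, −49]]

tr B = 1 and det B = −6, so the characteristic polynomial is λ² − (1)λ + (−6) with roots 3 and −2.
Eigenvectors give P = [[−1, −1], [1, 2]] with P⁻¹ = [[−2, −1], [1, 1]], and B = P·diag(3, −2)·P⁻¹.
Then B^4 = P·diag(81, 16)·P⁻¹ = [[−81, −16], [81, 32]] · [[−2, −1], [1, 1]] = [[146, 65], [−130, −49]].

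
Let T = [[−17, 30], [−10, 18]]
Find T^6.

tr T = 1 and det T = −6, so the characteristic polynomial is λ² − (1)λ + (−6) with roots −2 and 3.
Eigenvectors give P = [[−2, −3], [−1, −2]] with P⁻¹ = [[−2, 3], [1, −2]], and T = P·diag(−2, 3)·P⁻¹.
Then T^6 = P·diag(64, 729)·P⁻¹ = [[−128, −2187], [−64, −1458]] · [[−2, 3], [1, −2]] = [[−1931, 3990], [−1330, 2724]].

[[−1931, 3990], [−1330, 2724]]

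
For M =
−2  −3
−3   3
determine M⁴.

[[178, −93], [−93, 333]]

M² = [[13, −3], [−3, 18]]
M³ = [[−17, −48], [−48, 63]]
M⁴ = [[178, −93], [−93, 333]]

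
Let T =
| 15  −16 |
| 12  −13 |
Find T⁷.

tr T = 2 and det T = −3, so the characteristic polynomial is λ² − (2)λ + (−3) with roots −1 and 3.
Eigenvectors give P = [[1, 4], [1, 3]] with P⁻¹ = [[−3, 4], [1, −1]], and T = P·diag(−1, 3)·P⁻¹.
Then T⁷ = P·diag(−1, 2187)·P⁻¹ = [[−1, 8748], [−1, 6561]] · [[−3, 4], [1, −1]] = [[8751, −8752], [6564, −6565]].

[[8751, −8752], [6564, −6565]]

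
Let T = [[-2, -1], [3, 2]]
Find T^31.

T² = I (check: tr T = 0 and det T = -1), so T^31 = T since 31 is odd.

[[-2, -1], [3, 2]]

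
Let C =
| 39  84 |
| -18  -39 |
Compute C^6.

tr C = 0 and det C = -9, so the characteristic polynomial is λ² − (0)λ + (-9) with roots -3 and 3.
Eigenvectors give P = [[-2, 7], [1, -3]] with P⁻¹ = [[3, 7], [1, 2]], and C = P·diag(-3, 3)·P⁻¹.
Then C^6 = P·diag(729, 729)·P⁻¹ = [[-1458, 5103], [729, -2187]] · [[3, 7], [1, 2]] = [[729, 0], [0, 729]].

[[729, 0], [0, 729]]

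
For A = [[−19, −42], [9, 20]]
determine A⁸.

tr A = 1 and det A = −2, so the characteristic polynomial is λ² − (1)λ + (−2) with roots 2 and −1.
Eigenvectors give P = [[−2, 7], [1, −3]] with P⁻¹ = [[3, 7], [1, 2]], and A = P·diag(2, −1)·P⁻¹.
Then A⁸ = P·diag(256, 1)·P⁻¹ = [[−512, 7], [256, −3]] · [[3, 7], [1, 2]] = [[−1529, −3570], [765, 1786]].

[[−1529, −3570], [765, 1786]]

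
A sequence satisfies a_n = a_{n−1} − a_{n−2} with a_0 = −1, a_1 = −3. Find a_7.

−3

With companion matrix B = [[1, −1], [1, 0]], [a_n, a_{n−1}]ᵀ = B·[a_{n−1}, a_{n−2}]ᵀ, so [a_7, a_6]ᵀ = B^6·[a_1, a_0]ᵀ.
B^6 = [[1, 0], [0, 1]], giving [a_7, a_6]ᵀ = [[−3], [−1]].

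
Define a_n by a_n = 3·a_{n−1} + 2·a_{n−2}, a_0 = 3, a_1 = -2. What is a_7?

With companion matrix M = [[3, 2], [1, 0]], [a_n, a_{n−1}]ᵀ = M·[a_{n−1}, a_{n−2}]ᵀ, so [a_7, a_6]ᵀ = M^6·[a_1, a_0]ᵀ.
M^6 = [[1763, 990], [495, 278]], giving [a_7, a_6]ᵀ = [[-556], [-156]].

-556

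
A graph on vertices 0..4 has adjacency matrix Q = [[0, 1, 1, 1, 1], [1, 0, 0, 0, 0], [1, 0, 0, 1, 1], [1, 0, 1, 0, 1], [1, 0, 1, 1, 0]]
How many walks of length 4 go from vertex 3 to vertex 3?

22

The number of length-4 walks from vertex 3 to vertex 3 is entry (3,3) of Q^4, where Q is the adjacency matrix.
Q^2 = [[4, 0, 2, 2, 2], [0, 1, 1, 1, 1], [2, 1, 3, 2, 2], [2, 1, 2, 3, 2], [2, 1, 2, 2, 3]]
Q^3 = [[6, 4, 8, 8, 8], [4, 0, 2, 2, 2], [8, 2, 6, 7, 7], [8, 2, 7, 6, 7], [8, 2, 7, 7, 6]]
Q^4 = [[28, 6, 22, 22, 22], [6, 4, 8, 8, 8], [22, 8, 22, 21, 21], [22, 8, 21, 22, 21], [22, 8, 21, 21, 22]]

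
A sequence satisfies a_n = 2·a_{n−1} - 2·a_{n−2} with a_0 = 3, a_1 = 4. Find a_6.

-8

With companion matrix A = [[2, -2], [1, 0]], [a_n, a_{n−1}]ᵀ = A·[a_{n−1}, a_{n−2}]ᵀ, so [a_6, a_5]ᵀ = A^5·[a_1, a_0]ᵀ.
A^5 = [[-8, 8], [-4, 0]], giving [a_6, a_5]ᵀ = [[-8], [-16]].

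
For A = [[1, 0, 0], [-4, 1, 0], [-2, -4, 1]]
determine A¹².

A = I + N where N = [[0, 0, 0], [-4, 0, 0], [-2, -4, 0]] is strictly lower-triangular, so N³ = 0.
(I + N)¹² = I + 12·N + 66·N² = [[1, 0, 0], [-48, 1, 0], [1032, -48, 1]].

[[1, 0, 0], [-48, 1, 0], [1032, -48, 1]]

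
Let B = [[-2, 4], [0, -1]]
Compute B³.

[[-8, 28], [0, -1]]

B² = [[4, -12], [0, 1]]
B³ = [[-8, 28], [0, -1]]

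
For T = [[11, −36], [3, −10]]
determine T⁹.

[[2051, −6156], [513, −1540]]

tr T = 1 and det T = −2, so the characteristic polynomial is λ² − (1)λ + (−2) with roots −1 and 2.
Eigenvectors give P = [[3, 4], [1, 1]] with P⁻¹ = [[−1, 4], [1, −3]], and T = P·diag(−1, 2)·P⁻¹.
Then T⁹ = P·diag(−1, 512)·P⁻¹ = [[−3, 2048], [−1, 512]] · [[−1, 4], [1, −3]] = [[2051, −6156], [513, −1540]].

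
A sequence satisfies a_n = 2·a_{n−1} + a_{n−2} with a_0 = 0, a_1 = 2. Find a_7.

338

With companion matrix A = [[2, 1], [1, 0]], [a_n, a_{n−1}]ᵀ = A·[a_{n−1}, a_{n−2}]ᵀ, so [a_7, a_6]ᵀ = A^6·[a_1, a_0]ᵀ.
A^6 = [[169, 70], [70, 29]], giving [a_7, a_6]ᵀ = [[338], [140]].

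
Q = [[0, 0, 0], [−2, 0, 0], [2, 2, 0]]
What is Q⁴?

Q is strictly triangular, hence nilpotent: Q³ = 0, so Q⁴ = 0.

[[0, 0, 0], [0, 0, 0], [0, 0, 0]]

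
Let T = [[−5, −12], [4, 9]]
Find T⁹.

[[−59045, −118092], [39364, 78729]]

tr T = 4 and det T = 3, so the characteristic polynomial is λ² − (4)λ + (3) with roots 3 and 1.
Eigenvectors give P = [[3, 2], [−2, −1]] with P⁻¹ = [[−1, −2], [2, 3]], and T = P·diag(3, 1)·P⁻¹.
Then T⁹ = P·diag(19683, 1)·P⁻¹ = [[59049, 2], [−39366, −1]] · [[−1, −2], [2, 3]] = [[−59045, −118092], [39364, 78729]].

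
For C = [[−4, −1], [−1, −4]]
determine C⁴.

[[353, 272], [272, 353]]

C² = [[17, 8], [8, 17]]
C³ = [[−76, −49], [−49, −76]]
C⁴ = [[353, 272], [272, 353]]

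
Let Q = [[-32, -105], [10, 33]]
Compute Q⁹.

tr Q = 1 and det Q = -6, so the characteristic polynomial is λ² − (1)λ + (-6) with roots 3 and -2.
Eigenvectors give P = [[-3, 7], [1, -2]] with P⁻¹ = [[2, 7], [1, 3]], and Q = P·diag(3, -2)·P⁻¹.
Then Q⁹ = P·diag(19683, -512)·P⁻¹ = [[-59049, -3584], [19683, 1024]] · [[2, 7], [1, 3]] = [[-121682, -424095], [40390, 140853]].

[[-121682, -424095], [40390, 140853]]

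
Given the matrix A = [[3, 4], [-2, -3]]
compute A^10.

A² = I (check: tr A = 0 and det A = -1), so A^10 = I since 10 is even.

[[1, 0], [0, 1]]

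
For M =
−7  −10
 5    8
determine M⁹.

tr M = 1 and det M = −6, so the characteristic polynomial is λ² − (1)λ + (−6) with roots −2 and 3.
Eigenvectors give P = [[2, 1], [−1, −1]] with P⁻¹ = [[1, 1], [−1, −2]], and M = P·diag(−2, 3)·P⁻¹.
Then M⁹ = P·diag(−512, 19683)·P⁻¹ = [[−1024, 19683], [512, −19683]] · [[1, 1], [−1, −2]] = [[−20707, −40390], [20195, 39878]].

[[−20707, −40390], [20195, 39878]]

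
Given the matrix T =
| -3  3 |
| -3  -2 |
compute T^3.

T^2 = [[0, -15], [15, -5]]
T^3 = [[45, 30], [-30, 55]]

[[45, 30], [-30, 55]]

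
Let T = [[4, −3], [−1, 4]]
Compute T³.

[[100, −153], [−51, 100]]

T² = [[19, −24], [−8, 19]]
T³ = [[100, −153], [−51, 100]]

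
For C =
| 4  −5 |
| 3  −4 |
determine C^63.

[[4, −5], [3, −4]]

C² = I (check: tr C = 0 and det C = −1), so C^63 = C since 63 is odd.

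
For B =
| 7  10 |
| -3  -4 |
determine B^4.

tr B = 3 and det B = 2, so the characteristic polynomial is λ² − (3)λ + (2) with roots 1 and 2.
Eigenvectors give P = [[-5, -2], [3, 1]] with P⁻¹ = [[1, 2], [-3, -5]], and B = P·diag(1, 2)·P⁻¹.
Then B^4 = P·diag(1, 16)·P⁻¹ = [[-5, -32], [3, 16]] · [[1, 2], [-3, -5]] = [[91, 150], [-45, -74]].

[[91, 150], [-45, -74]]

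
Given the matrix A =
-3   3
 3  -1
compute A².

[[18, -12], [-12, 10]]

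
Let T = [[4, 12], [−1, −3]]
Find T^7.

T² = T (a projection; rank 1, trace 1), so T^7 = T.

[[4, 12], [−1, −3]]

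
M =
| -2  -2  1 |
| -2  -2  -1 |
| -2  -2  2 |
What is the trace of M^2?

20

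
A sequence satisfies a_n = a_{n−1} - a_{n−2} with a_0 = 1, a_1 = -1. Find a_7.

With companion matrix A = [[1, -1], [1, 0]], [a_n, a_{n−1}]ᵀ = A·[a_{n−1}, a_{n−2}]ᵀ, so [a_7, a_6]ᵀ = A⁶·[a_1, a_0]ᵀ.
A⁶ = [[1, 0], [0, 1]], giving [a_7, a_6]ᵀ = [[-1], [1]].

-1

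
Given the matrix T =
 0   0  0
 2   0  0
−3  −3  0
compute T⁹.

[[0, 0, 0], [0, 0, 0], [0, 0, 0]]

T is strictly triangular, hence nilpotent: T³ = 0, so T⁹ = 0.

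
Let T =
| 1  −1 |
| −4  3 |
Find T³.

[[21, −17], [−68, 55]]

T² = [[5, −4], [−16, 13]]
T³ = [[21, −17], [−68, 55]]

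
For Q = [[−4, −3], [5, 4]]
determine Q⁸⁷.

Q² = I (check: tr Q = 0 and det Q = −1), so Q⁸⁷ = Q since 87 is odd.

[[−4, −3], [5, 4]]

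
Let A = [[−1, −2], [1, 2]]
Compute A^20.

[[−1, −2], [1, 2]]

A² = A (a projection; rank 1, trace 1), so A^20 = A.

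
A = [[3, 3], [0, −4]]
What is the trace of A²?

25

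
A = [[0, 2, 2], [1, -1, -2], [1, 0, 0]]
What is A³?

A² = [[4, -2, -4], [-3, 3, 4], [0, 2, 2]]
A³ = [[-6, 10, 12], [7, -9, -12], [4, -2, -4]]

[[-6, 10, 12], [7, -9, -12], [4, -2, -4]]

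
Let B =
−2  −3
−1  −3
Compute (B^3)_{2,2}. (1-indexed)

B^2 = [[7, 15], [5, 12]]
B^3 = [[−29, −66], [−22, −51]]

−51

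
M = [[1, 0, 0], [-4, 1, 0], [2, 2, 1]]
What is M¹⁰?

[[1, 0, 0], [-40, 1, 0], [-340, 20, 1]]

M = I + N where N = [[0, 0, 0], [-4, 0, 0], [2, 2, 0]] is strictly lower-triangular, so N³ = 0.
(I + N)¹⁰ = I + 10·N + 45·N² = [[1, 0, 0], [-40, 1, 0], [-340, 20, 1]].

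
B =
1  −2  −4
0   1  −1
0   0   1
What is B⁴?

B = I + N where N = [[0, −2, −4], [0, 0, −1], [0, 0, 0]] is strictly upper-triangular, so N³ = 0.
(I + N)⁴ = I + 4·N + 6·N² = [[1, −8, −4], [0, 1, −4], [0, 0, 1]].

[[1, −8, −4], [0, 1, −4], [0, 0, 1]]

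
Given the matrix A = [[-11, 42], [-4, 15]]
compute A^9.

tr A = 4 and det A = 3, so the characteristic polynomial is λ² − (4)λ + (3) with roots 3 and 1.
Eigenvectors give P = [[3, 7], [1, 2]] with P⁻¹ = [[-2, 7], [1, -3]], and A = P·diag(3, 1)·P⁻¹.
Then A^9 = P·diag(19683, 1)·P⁻¹ = [[59049, 7], [19683, 2]] · [[-2, 7], [1, -3]] = [[-118091, 413322], [-39364, 137775]].

[[-118091, 413322], [-39364, 137775]]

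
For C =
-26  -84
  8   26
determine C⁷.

tr C = 0 and det C = -4, so the characteristic polynomial is λ² − (0)λ + (-4) with roots -2 and 2.
Eigenvectors give P = [[7, -3], [-2, 1]] with P⁻¹ = [[1, 3], [2, 7]], and C = P·diag(-2, 2)·P⁻¹.
Then C⁷ = P·diag(-128, 128)·P⁻¹ = [[-896, -384], [256, 128]] · [[1, 3], [2, 7]] = [[-1664, -5376], [512, 1664]].

[[-1664, -5376], [512, 1664]]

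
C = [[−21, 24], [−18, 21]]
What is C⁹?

tr C = 0 and det C = −9, so the characteristic polynomial is λ² − (0)λ + (−9) with roots 3 and −3.
Eigenvectors give P = [[1, 4], [1, 3]] with P⁻¹ = [[−3, 4], [1, −1]], and C = P·diag(3, −3)·P⁻¹.
Then C⁹ = P·diag(19683, −19683)·P⁻¹ = [[19683, −78732], [19683, −59049]] · [[−3, 4], [1, −1]] = [[−137781, 157464], [−118098, 137781]].

[[−137781, 157464], [−118098, 137781]]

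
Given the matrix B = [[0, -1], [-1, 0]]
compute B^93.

B² = I (check: tr B = 0 and det B = -1), so B^93 = B since 93 is odd.

[[0, -1], [-1, 0]]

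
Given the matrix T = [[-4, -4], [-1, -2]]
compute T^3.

T^2 = [[20, 24], [6, 8]]
T^3 = [[-104, -128], [-32, -40]]

[[-104, -128], [-32, -40]]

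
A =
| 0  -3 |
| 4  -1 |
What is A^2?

[[-12, 3], [-4, -11]]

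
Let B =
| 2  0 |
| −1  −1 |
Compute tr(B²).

5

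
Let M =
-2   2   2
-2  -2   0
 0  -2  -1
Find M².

[[0, -12, -6], [8, 0, -4], [4, 6, 1]]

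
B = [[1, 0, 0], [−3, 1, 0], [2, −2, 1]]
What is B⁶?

B = I + N where N = [[0, 0, 0], [−3, 0, 0], [2, −2, 0]] is strictly lower-triangular, so N³ = 0.
(I + N)⁶ = I + 6·N + 15·N² = [[1, 0, 0], [−18, 1, 0], [102, −12, 1]].

[[1, 0, 0], [−18, 1, 0], [102, −12, 1]]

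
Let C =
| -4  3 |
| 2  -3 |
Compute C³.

C² = [[22, -21], [-14, 15]]
C³ = [[-130, 129], [86, -87]]

[[-130, 129], [86, -87]]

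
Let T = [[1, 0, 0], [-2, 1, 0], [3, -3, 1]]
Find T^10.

[[1, 0, 0], [-20, 1, 0], [300, -30, 1]]

T = I + N where N = [[0, 0, 0], [-2, 0, 0], [3, -3, 0]] is strictly lower-triangular, so N^3 = 0.
(I + N)^10 = I + 10·N + 45·N^2 = [[1, 0, 0], [-20, 1, 0], [300, -30, 1]].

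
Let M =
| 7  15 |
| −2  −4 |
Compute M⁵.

tr M = 3 and det M = 2, so the characteristic polynomial is λ² − (3)λ + (2) with roots 2 and 1.
Eigenvectors give P = [[−3, −5], [1, 2]] with P⁻¹ = [[−2, −5], [1, 3]], and M = P·diag(2, 1)·P⁻¹.
Then M⁵ = P·diag(32, 1)·P⁻¹ = [[−96, −5], [32, 2]] · [[−2, −5], [1, 3]] = [[187, 465], [−62, −154]].

[[187, 465], [−62, −154]]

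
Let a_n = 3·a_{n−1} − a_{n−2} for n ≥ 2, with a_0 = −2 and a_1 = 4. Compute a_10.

With companion matrix M = [[3, −1], [1, 0]], [a_n, a_{n−1}]ᵀ = M·[a_{n−1}, a_{n−2}]ᵀ, so [a_10, a_9]ᵀ = M^9·[a_1, a_0]ᵀ.
M^9 = [[6765, −2584], [2584, −987]], giving [a_10, a_9]ᵀ = [[32228], [12310]].

32228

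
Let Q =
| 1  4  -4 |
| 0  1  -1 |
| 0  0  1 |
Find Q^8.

Q = I + N where N = [[0, 4, -4], [0, 0, -1], [0, 0, 0]] is strictly upper-triangular, so N^3 = 0.
(I + N)^8 = I + 8·N + 28·N^2 = [[1, 32, -144], [0, 1, -8], [0, 0, 1]].

[[1, 32, -144], [0, 1, -8], [0, 0, 1]]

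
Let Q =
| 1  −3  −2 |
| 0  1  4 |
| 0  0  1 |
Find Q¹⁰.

Q = I + N where N = [[0, −3, −2], [0, 0, 4], [0, 0, 0]] is strictly upper-triangular, so N³ = 0.
(I + N)¹⁰ = I + 10·N + 45·N² = [[1, −30, −560], [0, 1, 40], [0, 0, 1]].

[[1, −30, −560], [0, 1, 40], [0, 0, 1]]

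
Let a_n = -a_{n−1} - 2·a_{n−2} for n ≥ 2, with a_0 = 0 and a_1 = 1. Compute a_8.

3

With companion matrix Q = [[-1, -2], [1, 0]], [a_n, a_{n−1}]ᵀ = Q·[a_{n−1}, a_{n−2}]ᵀ, so [a_8, a_7]ᵀ = Q^7·[a_1, a_0]ᵀ.
Q^7 = [[3, -14], [7, 10]], giving [a_8, a_7]ᵀ = [[3], [7]].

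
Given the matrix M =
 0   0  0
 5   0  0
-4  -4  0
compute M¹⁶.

M is strictly triangular, hence nilpotent: M³ = 0, so M¹⁶ = 0.

[[0, 0, 0], [0, 0, 0], [0, 0, 0]]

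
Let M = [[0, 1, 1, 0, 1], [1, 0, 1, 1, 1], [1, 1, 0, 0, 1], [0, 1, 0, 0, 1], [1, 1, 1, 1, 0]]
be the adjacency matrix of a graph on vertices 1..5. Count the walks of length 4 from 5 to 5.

34

The number of length-4 walks from vertex 5 to vertex 5 is entry (5,5) of M⁴, where M is the adjacency matrix.
M² = [[3, 2, 2, 2, 2], [2, 4, 2, 1, 3], [2, 2, 3, 2, 2], [2, 1, 2, 2, 1], [2, 3, 2, 1, 4]]
M³ = [[6, 9, 7, 4, 9], [9, 8, 9, 7, 9], [7, 9, 6, 4, 9], [4, 7, 4, 2, 7], [9, 9, 9, 7, 8]]
M⁴ = [[25, 26, 24, 18, 26], [26, 34, 26, 17, 33], [24, 26, 25, 18, 26], [18, 17, 18, 14, 17], [26, 33, 26, 17, 34]]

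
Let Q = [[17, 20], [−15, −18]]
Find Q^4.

tr Q = −1 and det Q = −6, so the characteristic polynomial is λ² − (−1)λ + (−6) with roots 2 and −3.
Eigenvectors give P = [[4, −1], [−3, 1]] with P⁻¹ = [[1, 1], [3, 4]], and Q = P·diag(2, −3)·P⁻¹.
Then Q^4 = P·diag(16, 81)·P⁻¹ = [[64, −81], [−48, 81]] · [[1, 1], [3, 4]] = [[−179, −260], [195, 276]].

[[−179, −260], [195, 276]]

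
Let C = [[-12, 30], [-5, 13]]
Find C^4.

tr C = 1 and det C = -6, so the characteristic polynomial is λ² − (1)λ + (-6) with roots -2 and 3.
Eigenvectors give P = [[3, -2], [1, -1]] with P⁻¹ = [[1, -2], [1, -3]], and C = P·diag(-2, 3)·P⁻¹.
Then C^4 = P·diag(16, 81)·P⁻¹ = [[48, -162], [16, -81]] · [[1, -2], [1, -3]] = [[-114, 390], [-65, 211]].

[[-114, 390], [-65, 211]]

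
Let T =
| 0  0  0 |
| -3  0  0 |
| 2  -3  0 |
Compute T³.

[[0, 0, 0], [0, 0, 0], [0, 0, 0]]

T is strictly triangular, hence nilpotent: T³ = 0, so T³ = 0.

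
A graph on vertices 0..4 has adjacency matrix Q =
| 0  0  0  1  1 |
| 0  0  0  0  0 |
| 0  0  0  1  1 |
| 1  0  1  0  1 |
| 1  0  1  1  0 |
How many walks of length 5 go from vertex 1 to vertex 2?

0

The number of length-5 walks from vertex 1 to vertex 2 is entry (1,2) of Q^5, where Q is the adjacency matrix.
Q^2 = [[2, 0, 2, 1, 1], [0, 0, 0, 0, 0], [2, 0, 2, 1, 1], [1, 0, 1, 3, 2], [1, 0, 1, 2, 3]]
Q^3 = [[2, 0, 2, 5, 5], [0, 0, 0, 0, 0], [2, 0, 2, 5, 5], [5, 0, 5, 4, 5], [5, 0, 5, 5, 4]]
Q^4 = [[10, 0, 10, 9, 9], [0, 0, 0, 0, 0], [10, 0, 10, 9, 9], [9, 0, 9, 15, 14], [9, 0, 9, 14, 15]]
Q^5 = [[18, 0, 18, 29, 29], [0, 0, 0, 0, 0], [18, 0, 18, 29, 29], [29, 0, 29, 32, 33], [29, 0, 29, 33, 32]]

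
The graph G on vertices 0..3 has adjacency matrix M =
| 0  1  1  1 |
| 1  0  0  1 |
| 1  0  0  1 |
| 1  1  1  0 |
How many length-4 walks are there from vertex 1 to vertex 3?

9

The number of length-4 walks from vertex 1 to vertex 3 is entry (1,3) of M⁴, where M is the adjacency matrix.
M² = [[3, 1, 1, 2], [1, 2, 2, 1], [1, 2, 2, 1], [2, 1, 1, 3]]
M³ = [[4, 5, 5, 5], [5, 2, 2, 5], [5, 2, 2, 5], [5, 5, 5, 4]]
M⁴ = [[15, 9, 9, 14], [9, 10, 10, 9], [9, 10, 10, 9], [14, 9, 9, 15]]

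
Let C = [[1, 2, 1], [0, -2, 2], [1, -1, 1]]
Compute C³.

C² = [[2, -3, 6], [2, 2, -2], [2, 3, 0]]
C³ = [[8, 4, 2], [0, 2, 4], [2, -2, 8]]

[[8, 4, 2], [0, 2, 4], [2, -2, 8]]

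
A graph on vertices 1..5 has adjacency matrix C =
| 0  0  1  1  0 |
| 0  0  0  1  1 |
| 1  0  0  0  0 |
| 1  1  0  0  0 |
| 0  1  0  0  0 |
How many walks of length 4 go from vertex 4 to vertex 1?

0

The number of length-4 walks from vertex 4 to vertex 1 is entry (4,1) of C^4, where C is the adjacency matrix.
C^2 = [[2, 1, 0, 0, 0], [1, 2, 0, 0, 0], [0, 0, 1, 1, 0], [0, 0, 1, 2, 1], [0, 0, 0, 1, 1]]
C^3 = [[0, 0, 2, 3, 1], [0, 0, 1, 3, 2], [2, 1, 0, 0, 0], [3, 3, 0, 0, 0], [1, 2, 0, 0, 0]]
C^4 = [[5, 4, 0, 0, 0], [4, 5, 0, 0, 0], [0, 0, 2, 3, 1], [0, 0, 3, 6, 3], [0, 0, 1, 3, 2]]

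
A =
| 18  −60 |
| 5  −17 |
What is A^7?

tr A = 1 and det A = −6, so the characteristic polynomial is λ² − (1)λ + (−6) with roots 3 and −2.
Eigenvectors give P = [[−4, 3], [−1, 1]] with P⁻¹ = [[−1, 3], [−1, 4]], and A = P·diag(3, −2)·P⁻¹.
Then A^7 = P·diag(2187, −128)·P⁻¹ = [[−8748, −384], [−2187, −128]] · [[−1, 3], [−1, 4]] = [[9132, −27780], [2315, −7073]].

[[9132, −27780], [2315, −7073]]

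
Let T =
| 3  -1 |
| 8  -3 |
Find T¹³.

[[3, -1], [8, -3]]

T² = I (check: tr T = 0 and det T = -1), so T¹³ = T since 13 is odd.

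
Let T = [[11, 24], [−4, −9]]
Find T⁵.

[[731, 1464], [−244, −489]]

tr T = 2 and det T = −3, so the characteristic polynomial is λ² − (2)λ + (−3) with roots 3 and −1.
Eigenvectors give P = [[3, −2], [−1, 1]] with P⁻¹ = [[1, 2], [1, 3]], and T = P·diag(3, −1)·P⁻¹.
Then T⁵ = P·diag(243, −1)·P⁻¹ = [[729, 2], [−243, −1]] · [[1, 2], [1, 3]] = [[731, 1464], [−244, −489]].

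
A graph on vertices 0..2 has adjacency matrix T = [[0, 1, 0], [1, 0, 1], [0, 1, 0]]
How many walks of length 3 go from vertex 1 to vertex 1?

0

The number of length-3 walks from vertex 1 to vertex 1 is entry (1,1) of T³, where T is the adjacency matrix.
T² = [[1, 0, 1], [0, 2, 0], [1, 0, 1]]
T³ = [[0, 2, 0], [2, 0, 2], [0, 2, 0]]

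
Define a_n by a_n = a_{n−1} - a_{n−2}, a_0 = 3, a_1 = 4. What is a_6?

3

With companion matrix M = [[1, -1], [1, 0]], [a_n, a_{n−1}]ᵀ = M·[a_{n−1}, a_{n−2}]ᵀ, so [a_6, a_5]ᵀ = M⁵·[a_1, a_0]ᵀ.
M⁵ = [[0, 1], [-1, 1]], giving [a_6, a_5]ᵀ = [[3], [-1]].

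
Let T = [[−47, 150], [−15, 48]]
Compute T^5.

[[−2507, 8250], [−825, 2718]]

tr T = 1 and det T = −6, so the characteristic polynomial is λ² − (1)λ + (−6) with roots −2 and 3.
Eigenvectors give P = [[10, 3], [3, 1]] with P⁻¹ = [[1, −3], [−3, 10]], and T = P·diag(−2, 3)·P⁻¹.
Then T^5 = P·diag(−32, 243)·P⁻¹ = [[−320, 729], [−96, 243]] · [[1, −3], [−3, 10]] = [[−2507, 8250], [−825, 2718]].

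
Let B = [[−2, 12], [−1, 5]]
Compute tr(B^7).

tr B = 3 and det B = 2, so the characteristic polynomial is λ² − (3)λ + (2) with roots 2 and 1.
Eigenvectors give P = [[−3, −4], [−1, −1]] with P⁻¹ = [[1, −4], [−1, 3]], and B = P·diag(2, 1)·P⁻¹.
Then B^7 = P·diag(128, 1)·P⁻¹ = [[−384, −4], [−128, −1]] · [[1, −4], [−1, 3]] = [[−380, 1524], [−127, 509]].

129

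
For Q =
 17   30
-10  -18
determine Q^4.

[[-179, -390], [130, 276]]

tr Q = -1 and det Q = -6, so the characteristic polynomial is λ² − (-1)λ + (-6) with roots 2 and -3.
Eigenvectors give P = [[-2, -3], [1, 2]] with P⁻¹ = [[-2, -3], [1, 2]], and Q = P·diag(2, -3)·P⁻¹.
Then Q^4 = P·diag(16, 81)·P⁻¹ = [[-32, -243], [16, 162]] · [[-2, -3], [1, 2]] = [[-179, -390], [130, 276]].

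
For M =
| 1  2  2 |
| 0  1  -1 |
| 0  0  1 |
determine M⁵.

[[1, 10, -10], [0, 1, -5], [0, 0, 1]]

M = I + N where N = [[0, 2, 2], [0, 0, -1], [0, 0, 0]] is strictly upper-triangular, so N³ = 0.
(I + N)⁵ = I + 5·N + 10·N² = [[1, 10, -10], [0, 1, -5], [0, 0, 1]].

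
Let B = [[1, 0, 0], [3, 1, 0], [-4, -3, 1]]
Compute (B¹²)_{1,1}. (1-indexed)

B = I + N where N = [[0, 0, 0], [3, 0, 0], [-4, -3, 0]] is strictly lower-triangular, so N³ = 0.
(I + N)¹² = I + 12·N + 66·N² = [[1, 0, 0], [36, 1, 0], [-642, -36, 1]].

1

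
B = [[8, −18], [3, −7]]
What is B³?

[[26, −54], [9, −19]]

tr B = 1 and det B = −2, so the characteristic polynomial is λ² − (1)λ + (−2) with roots 2 and −1.
Eigenvectors give P = [[3, −2], [1, −1]] with P⁻¹ = [[1, −2], [1, −3]], and B = P·diag(2, −1)·P⁻¹.
Then B³ = P·diag(8, −1)·P⁻¹ = [[24, 2], [8, 1]] · [[1, −2], [1, −3]] = [[26, −54], [9, −19]].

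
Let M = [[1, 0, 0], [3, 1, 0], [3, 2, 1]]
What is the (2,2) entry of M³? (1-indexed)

M = I + N where N = [[0, 0, 0], [3, 0, 0], [3, 2, 0]] is strictly lower-triangular, so N³ = 0.
(I + N)³ = I + 3·N + 3·N² = [[1, 0, 0], [9, 1, 0], [27, 6, 1]].

1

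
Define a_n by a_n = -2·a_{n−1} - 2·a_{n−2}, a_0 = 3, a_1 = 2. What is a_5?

-8

With companion matrix T = [[-2, -2], [1, 0]], [a_n, a_{n−1}]ᵀ = T·[a_{n−1}, a_{n−2}]ᵀ, so [a_5, a_4]ᵀ = T⁴·[a_1, a_0]ᵀ.
T⁴ = [[-4, 0], [0, -4]], giving [a_5, a_4]ᵀ = [[-8], [-12]].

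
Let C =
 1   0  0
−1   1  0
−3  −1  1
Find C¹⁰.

C = I + N where N = [[0, 0, 0], [−1, 0, 0], [−3, −1, 0]] is strictly lower-triangular, so N³ = 0.
(I + N)¹⁰ = I + 10·N + 45·N² = [[1, 0, 0], [−10, 1, 0], [15, −10, 1]].

[[1, 0, 0], [−10, 1, 0], [15, −10, 1]]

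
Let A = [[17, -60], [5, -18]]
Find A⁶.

tr A = -1 and det A = -6, so the characteristic polynomial is λ² − (-1)λ + (-6) with roots 2 and -3.
Eigenvectors give P = [[4, 3], [1, 1]] with P⁻¹ = [[1, -3], [-1, 4]], and A = P·diag(2, -3)·P⁻¹.
Then A⁶ = P·diag(64, 729)·P⁻¹ = [[256, 2187], [64, 729]] · [[1, -3], [-1, 4]] = [[-1931, 7980], [-665, 2724]].

[[-1931, 7980], [-665, 2724]]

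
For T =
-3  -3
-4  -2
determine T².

[[21, 15], [20, 16]]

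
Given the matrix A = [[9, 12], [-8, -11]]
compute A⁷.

tr A = -2 and det A = -3, so the characteristic polynomial is λ² − (-2)λ + (-3) with roots -3 and 1.
Eigenvectors give P = [[-1, 3], [1, -2]] with P⁻¹ = [[2, 3], [1, 1]], and A = P·diag(-3, 1)·P⁻¹.
Then A⁷ = P·diag(-2187, 1)·P⁻¹ = [[2187, 3], [-2187, -2]] · [[2, 3], [1, 1]] = [[4377, 6564], [-4376, -6563]].

[[4377, 6564], [-4376, -6563]]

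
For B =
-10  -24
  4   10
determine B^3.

tr B = 0 and det B = -4, so the characteristic polynomial is λ² − (0)λ + (-4) with roots -2 and 2.
Eigenvectors give P = [[3, -2], [-1, 1]] with P⁻¹ = [[1, 2], [1, 3]], and B = P·diag(-2, 2)·P⁻¹.
Then B^3 = P·diag(-8, 8)·P⁻¹ = [[-24, -16], [8, 8]] · [[1, 2], [1, 3]] = [[-40, -96], [16, 40]].

[[-40, -96], [16, 40]]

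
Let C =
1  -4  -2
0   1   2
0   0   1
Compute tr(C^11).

C = I + N where N = [[0, -4, -2], [0, 0, 2], [0, 0, 0]] is strictly upper-triangular, so N^3 = 0.
(I + N)^11 = I + 11·N + 55·N^2 = [[1, -44, -462], [0, 1, 22], [0, 0, 1]].

3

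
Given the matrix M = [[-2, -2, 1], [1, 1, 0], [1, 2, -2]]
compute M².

[[3, 4, -4], [-1, -1, 1], [-2, -4, 5]]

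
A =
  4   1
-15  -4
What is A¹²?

A² = I (check: tr A = 0 and det A = -1), so A¹² = I since 12 is even.

[[1, 0], [0, 1]]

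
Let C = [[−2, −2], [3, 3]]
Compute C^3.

C² = C (a projection; rank 1, trace 1), so C^3 = C.

[[−2, −2], [3, 3]]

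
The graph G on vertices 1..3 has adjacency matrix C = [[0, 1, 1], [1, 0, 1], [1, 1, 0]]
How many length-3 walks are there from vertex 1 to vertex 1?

The number of length-3 walks from vertex 1 to vertex 1 is entry (1,1) of C³, where C is the adjacency matrix.
C² = [[2, 1, 1], [1, 2, 1], [1, 1, 2]]
C³ = [[2, 3, 3], [3, 2, 3], [3, 3, 2]]

2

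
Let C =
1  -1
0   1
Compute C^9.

[[1, -9], [0, 1]]

C = I + N where N = [[0, -1], [0, 0]] is strictly upper-triangular, so N^2 = 0.
(I + N)^9 = I + 9·N = [[1, -9], [0, 1]].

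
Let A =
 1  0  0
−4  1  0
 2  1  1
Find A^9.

[[1, 0, 0], [−36, 1, 0], [−126, 9, 1]]

A = I + N where N = [[0, 0, 0], [−4, 0, 0], [2, 1, 0]] is strictly lower-triangular, so N^3 = 0.
(I + N)^9 = I + 9·N + 36·N^2 = [[1, 0, 0], [−36, 1, 0], [−126, 9, 1]].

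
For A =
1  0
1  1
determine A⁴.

A = I + N where N = [[0, 0], [1, 0]] is strictly lower-triangular, so N² = 0.
(I + N)⁴ = I + 4·N = [[1, 0], [4, 1]].

[[1, 0], [4, 1]]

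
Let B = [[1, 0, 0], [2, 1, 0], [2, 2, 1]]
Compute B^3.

B = I + N where N = [[0, 0, 0], [2, 0, 0], [2, 2, 0]] is strictly lower-triangular, so N^3 = 0.
(I + N)^3 = I + 3·N + 3·N^2 = [[1, 0, 0], [6, 1, 0], [18, 6, 1]].

[[1, 0, 0], [6, 1, 0], [18, 6, 1]]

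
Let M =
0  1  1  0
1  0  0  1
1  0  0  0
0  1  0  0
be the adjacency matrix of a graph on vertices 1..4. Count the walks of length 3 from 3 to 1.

The number of length-3 walks from vertex 3 to vertex 1 is entry (3,1) of M³, where M is the adjacency matrix.
M² = [[2, 0, 0, 1], [0, 2, 1, 0], [0, 1, 1, 0], [1, 0, 0, 1]]
M³ = [[0, 3, 2, 0], [3, 0, 0, 2], [2, 0, 0, 1], [0, 2, 1, 0]]

2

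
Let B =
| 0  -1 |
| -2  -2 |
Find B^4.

[[12, 16], [32, 44]]

B^2 = [[2, 2], [4, 6]]
B^3 = [[-4, -6], [-12, -16]]
B^4 = [[12, 16], [32, 44]]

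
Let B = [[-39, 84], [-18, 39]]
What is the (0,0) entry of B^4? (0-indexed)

tr B = 0 and det B = -9, so the characteristic polynomial is λ² − (0)λ + (-9) with roots 3 and -3.
Eigenvectors give P = [[2, 7], [1, 3]] with P⁻¹ = [[-3, 7], [1, -2]], and B = P·diag(3, -3)·P⁻¹.
Then B^4 = P·diag(81, 81)·P⁻¹ = [[162, 567], [81, 243]] · [[-3, 7], [1, -2]] = [[81, 0], [0, 81]].

81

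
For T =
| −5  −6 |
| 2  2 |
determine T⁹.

[[−2045, −3066], [1022, 1532]]

tr T = −3 and det T = 2, so the characteristic polynomial is λ² − (−3)λ + (2) with roots −1 and −2.
Eigenvectors give P = [[−3, −2], [2, 1]] with P⁻¹ = [[1, 2], [−2, −3]], and T = P·diag(−1, −2)·P⁻¹.
Then T⁹ = P·diag(−1, −512)·P⁻¹ = [[3, 1024], [−2, −512]] · [[1, 2], [−2, −3]] = [[−2045, −3066], [1022, 1532]].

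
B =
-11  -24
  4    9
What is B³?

tr B = -2 and det B = -3, so the characteristic polynomial is λ² − (-2)λ + (-3) with roots 1 and -3.
Eigenvectors give P = [[-2, -3], [1, 1]] with P⁻¹ = [[1, 3], [-1, -2]], and B = P·diag(1, -3)·P⁻¹.
Then B³ = P·diag(1, -27)·P⁻¹ = [[-2, 81], [1, -27]] · [[1, 3], [-1, -2]] = [[-83, -168], [28, 57]].

[[-83, -168], [28, 57]]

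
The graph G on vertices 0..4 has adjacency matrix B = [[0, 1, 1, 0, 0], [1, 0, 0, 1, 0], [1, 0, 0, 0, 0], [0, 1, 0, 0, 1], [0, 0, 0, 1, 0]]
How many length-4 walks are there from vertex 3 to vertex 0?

The number of length-4 walks from vertex 3 to vertex 0 is entry (3,0) of B⁴, where B is the adjacency matrix.
B² = [[2, 0, 0, 1, 0], [0, 2, 1, 0, 1], [0, 1, 1, 0, 0], [1, 0, 0, 2, 0], [0, 1, 0, 0, 1]]
B³ = [[0, 3, 2, 0, 1], [3, 0, 0, 3, 0], [2, 0, 0, 1, 0], [0, 3, 1, 0, 2], [1, 0, 0, 2, 0]]
B⁴ = [[5, 0, 0, 4, 0], [0, 6, 3, 0, 3], [0, 3, 2, 0, 1], [4, 0, 0, 5, 0], [0, 3, 1, 0, 2]]

4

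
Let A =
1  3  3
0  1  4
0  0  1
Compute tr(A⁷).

3

A = I + N where N = [[0, 3, 3], [0, 0, 4], [0, 0, 0]] is strictly upper-triangular, so N³ = 0.
(I + N)⁷ = I + 7·N + 21·N² = [[1, 21, 273], [0, 1, 28], [0, 0, 1]].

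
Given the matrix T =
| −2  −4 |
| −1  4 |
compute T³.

[[−8, −64], [−16, 88]]

T² = [[8, −8], [−2, 20]]
T³ = [[−8, −64], [−16, 88]]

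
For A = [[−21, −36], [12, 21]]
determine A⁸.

tr A = 0 and det A = −9, so the characteristic polynomial is λ² − (0)λ + (−9) with roots 3 and −3.
Eigenvectors give P = [[−3, 2], [2, −1]] with P⁻¹ = [[1, 2], [2, 3]], and A = P·diag(3, −3)·P⁻¹.
Then A⁸ = P·diag(6561, 6561)·P⁻¹ = [[−19683, 13122], [13122, −6561]] · [[1, 2], [2, 3]] = [[6561, 0], [0, 6561]].

[[6561, 0], [0, 6561]]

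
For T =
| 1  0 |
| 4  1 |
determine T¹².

T = I + N where N = [[0, 0], [4, 0]] is strictly lower-triangular, so N² = 0.
(I + N)¹² = I + 12·N = [[1, 0], [48, 1]].

[[1, 0], [48, 1]]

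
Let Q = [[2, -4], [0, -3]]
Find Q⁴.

Q² = [[4, 4], [0, 9]]
Q³ = [[8, -28], [0, -27]]
Q⁴ = [[16, 52], [0, 81]]

[[16, 52], [0, 81]]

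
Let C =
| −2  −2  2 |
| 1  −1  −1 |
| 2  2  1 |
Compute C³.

C² = [[6, 10, 0], [−5, −3, 2], [0, −4, 3]]
C³ = [[−2, −22, 2], [11, 17, −5], [2, 10, 7]]

[[−2, −22, 2], [11, 17, −5], [2, 10, 7]]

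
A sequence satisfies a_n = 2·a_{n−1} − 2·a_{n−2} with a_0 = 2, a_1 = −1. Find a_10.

With companion matrix T = [[2, −2], [1, 0]], [a_n, a_{n−1}]ᵀ = T·[a_{n−1}, a_{n−2}]ᵀ, so [a_10, a_9]ᵀ = T⁹·[a_1, a_0]ᵀ.
T⁹ = [[32, −32], [16, 0]], giving [a_10, a_9]ᵀ = [[−96], [−16]].

−96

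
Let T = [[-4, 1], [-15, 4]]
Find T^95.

T² = I (check: tr T = 0 and det T = -1), so T^95 = T since 95 is odd.

[[-4, 1], [-15, 4]]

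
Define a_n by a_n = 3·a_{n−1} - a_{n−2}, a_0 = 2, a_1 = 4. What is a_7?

1220

With companion matrix C = [[3, -1], [1, 0]], [a_n, a_{n−1}]ᵀ = C·[a_{n−1}, a_{n−2}]ᵀ, so [a_7, a_6]ᵀ = C⁶·[a_1, a_0]ᵀ.
C⁶ = [[377, -144], [144, -55]], giving [a_7, a_6]ᵀ = [[1220], [466]].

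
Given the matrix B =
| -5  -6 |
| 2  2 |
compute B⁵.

[[-125, -186], [62, 92]]

tr B = -3 and det B = 2, so the characteristic polynomial is λ² − (-3)λ + (2) with roots -1 and -2.
Eigenvectors give P = [[-3, -2], [2, 1]] with P⁻¹ = [[1, 2], [-2, -3]], and B = P·diag(-1, -2)·P⁻¹.
Then B⁵ = P·diag(-1, -32)·P⁻¹ = [[3, 64], [-2, -32]] · [[1, 2], [-2, -3]] = [[-125, -186], [62, 92]].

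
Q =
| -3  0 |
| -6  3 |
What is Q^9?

[[-19683, 0], [-39366, 19683]]

tr Q = 0 and det Q = -9, so the characteristic polynomial is λ² − (0)λ + (-9) with roots 3 and -3.
Eigenvectors give P = [[0, 1], [-1, 1]] with P⁻¹ = [[1, -1], [1, 0]], and Q = P·diag(3, -3)·P⁻¹.
Then Q^9 = P·diag(19683, -19683)·P⁻¹ = [[0, -19683], [-19683, -19683]] · [[1, -1], [1, 0]] = [[-19683, 0], [-39366, 19683]].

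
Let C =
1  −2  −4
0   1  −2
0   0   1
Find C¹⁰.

C = I + N where N = [[0, −2, −4], [0, 0, −2], [0, 0, 0]] is strictly upper-triangular, so N³ = 0.
(I + N)¹⁰ = I + 10·N + 45·N² = [[1, −20, 140], [0, 1, −20], [0, 0, 1]].

[[1, −20, 140], [0, 1, −20], [0, 0, 1]]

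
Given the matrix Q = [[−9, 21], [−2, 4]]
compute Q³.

[[−141, 399], [−38, 106]]

tr Q = −5 and det Q = 6, so the characteristic polynomial is λ² − (−5)λ + (6) with roots −2 and −3.
Eigenvectors give P = [[3, 7], [1, 2]] with P⁻¹ = [[−2, 7], [1, −3]], and Q = P·diag(−2, −3)·P⁻¹.
Then Q³ = P·diag(−8, −27)·P⁻¹ = [[−24, −189], [−8, −54]] · [[−2, 7], [1, −3]] = [[−141, 399], [−38, 106]].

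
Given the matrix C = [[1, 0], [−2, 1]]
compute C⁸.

C = I + N where N = [[0, 0], [−2, 0]] is strictly lower-triangular, so N² = 0.
(I + N)⁸ = I + 8·N = [[1, 0], [−16, 1]].

[[1, 0], [−16, 1]]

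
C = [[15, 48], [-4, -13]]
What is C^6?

[[2913, 8736], [-728, -2183]]

tr C = 2 and det C = -3, so the characteristic polynomial is λ² − (2)λ + (-3) with roots 3 and -1.
Eigenvectors give P = [[4, -3], [-1, 1]] with P⁻¹ = [[1, 3], [1, 4]], and C = P·diag(3, -1)·P⁻¹.
Then C^6 = P·diag(729, 1)·P⁻¹ = [[2916, -3], [-729, 1]] · [[1, 3], [1, 4]] = [[2913, 8736], [-728, -2183]].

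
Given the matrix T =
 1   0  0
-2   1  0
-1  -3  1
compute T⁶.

[[1, 0, 0], [-12, 1, 0], [84, -18, 1]]

T = I + N where N = [[0, 0, 0], [-2, 0, 0], [-1, -3, 0]] is strictly lower-triangular, so N³ = 0.
(I + N)⁶ = I + 6·N + 15·N² = [[1, 0, 0], [-12, 1, 0], [84, -18, 1]].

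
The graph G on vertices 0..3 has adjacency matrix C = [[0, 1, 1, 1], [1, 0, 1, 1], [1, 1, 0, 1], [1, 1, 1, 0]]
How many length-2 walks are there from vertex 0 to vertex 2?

The number of length-2 walks from vertex 0 to vertex 2 is entry (0,2) of C², where C is the adjacency matrix.
C² = [[3, 2, 2, 2], [2, 3, 2, 2], [2, 2, 3, 2], [2, 2, 2, 3]]

2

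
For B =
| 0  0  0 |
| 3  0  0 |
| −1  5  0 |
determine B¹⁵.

B is strictly triangular, hence nilpotent: B³ = 0, so B¹⁵ = 0.

[[0, 0, 0], [0, 0, 0], [0, 0, 0]]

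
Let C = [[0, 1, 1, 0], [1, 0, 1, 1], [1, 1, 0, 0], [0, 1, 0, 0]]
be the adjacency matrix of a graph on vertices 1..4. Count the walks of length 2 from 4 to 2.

0

The number of length-2 walks from vertex 4 to vertex 2 is entry (4,2) of C², where C is the adjacency matrix.
C² = [[2, 1, 1, 1], [1, 3, 1, 0], [1, 1, 2, 1], [1, 0, 1, 1]]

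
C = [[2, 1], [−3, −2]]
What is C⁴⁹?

C² = I (check: tr C = 0 and det C = −1), so C⁴⁹ = C since 49 is odd.

[[2, 1], [−3, −2]]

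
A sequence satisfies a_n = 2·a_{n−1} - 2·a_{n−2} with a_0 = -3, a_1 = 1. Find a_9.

With companion matrix T = [[2, -2], [1, 0]], [a_n, a_{n−1}]ᵀ = T·[a_{n−1}, a_{n−2}]ᵀ, so [a_9, a_8]ᵀ = T^8·[a_1, a_0]ᵀ.
T^8 = [[16, 0], [0, 16]], giving [a_9, a_8]ᵀ = [[16], [-48]].

16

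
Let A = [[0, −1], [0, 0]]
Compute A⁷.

[[0, 0], [0, 0]]

A is strictly triangular, hence nilpotent: A² = 0, so A⁷ = 0.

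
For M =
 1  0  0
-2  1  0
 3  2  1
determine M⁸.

M = I + N where N = [[0, 0, 0], [-2, 0, 0], [3, 2, 0]] is strictly lower-triangular, so N³ = 0.
(I + N)⁸ = I + 8·N + 28·N² = [[1, 0, 0], [-16, 1, 0], [-88, 16, 1]].

[[1, 0, 0], [-16, 1, 0], [-88, 16, 1]]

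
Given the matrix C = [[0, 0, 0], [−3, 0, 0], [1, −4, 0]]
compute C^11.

[[0, 0, 0], [0, 0, 0], [0, 0, 0]]

C is strictly triangular, hence nilpotent: C^3 = 0, so C^11 = 0.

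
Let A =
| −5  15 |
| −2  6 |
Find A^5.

A² = A (a projection; rank 1, trace 1), so A^5 = A.

[[−5, 15], [−2, 6]]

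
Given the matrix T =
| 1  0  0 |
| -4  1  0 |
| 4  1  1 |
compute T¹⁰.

[[1, 0, 0], [-40, 1, 0], [-140, 10, 1]]

T = I + N where N = [[0, 0, 0], [-4, 0, 0], [4, 1, 0]] is strictly lower-triangular, so N³ = 0.
(I + N)¹⁰ = I + 10·N + 45·N² = [[1, 0, 0], [-40, 1, 0], [-140, 10, 1]].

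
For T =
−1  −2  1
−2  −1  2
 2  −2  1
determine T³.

[[−19, −8, 7], [−14, −13, 8], [2, −2, −5]]

T² = [[7, 2, −4], [8, 1, −2], [4, −4, −1]]
T³ = [[−19, −8, 7], [−14, −13, 8], [2, −2, −5]]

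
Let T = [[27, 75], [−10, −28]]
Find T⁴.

tr T = −1 and det T = −6, so the characteristic polynomial is λ² − (−1)λ + (−6) with roots 2 and −3.
Eigenvectors give P = [[−3, −5], [1, 2]] with P⁻¹ = [[−2, −5], [1, 3]], and T = P·diag(2, −3)·P⁻¹.
Then T⁴ = P·diag(16, 81)·P⁻¹ = [[−48, −405], [16, 162]] · [[−2, −5], [1, 3]] = [[−309, −975], [130, 406]].

[[−309, −975], [130, 406]]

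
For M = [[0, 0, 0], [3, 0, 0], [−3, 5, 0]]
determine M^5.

M is strictly triangular, hence nilpotent: M^3 = 0, so M^5 = 0.

[[0, 0, 0], [0, 0, 0], [0, 0, 0]]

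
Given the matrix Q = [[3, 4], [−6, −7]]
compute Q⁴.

tr Q = −4 and det Q = 3, so the characteristic polynomial is λ² − (−4)λ + (3) with roots −1 and −3.
Eigenvectors give P = [[−1, 2], [1, −3]] with P⁻¹ = [[−3, −2], [−1, −1]], and Q = P·diag(−1, −3)·P⁻¹.
Then Q⁴ = P·diag(1, 81)·P⁻¹ = [[−1, 162], [1, −243]] · [[−3, −2], [−1, −1]] = [[−159, −160], [240, 241]].

[[−159, −160], [240, 241]]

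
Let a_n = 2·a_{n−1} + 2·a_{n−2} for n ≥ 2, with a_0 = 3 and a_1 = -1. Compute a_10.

8000

With companion matrix A = [[2, 2], [1, 0]], [a_n, a_{n−1}]ᵀ = A·[a_{n−1}, a_{n−2}]ᵀ, so [a_10, a_9]ᵀ = A⁹·[a_1, a_0]ᵀ.
A⁹ = [[6688, 4896], [2448, 1792]], giving [a_10, a_9]ᵀ = [[8000], [2928]].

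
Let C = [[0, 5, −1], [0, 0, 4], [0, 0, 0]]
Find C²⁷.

[[0, 0, 0], [0, 0, 0], [0, 0, 0]]

C is strictly triangular, hence nilpotent: C³ = 0, so C²⁷ = 0.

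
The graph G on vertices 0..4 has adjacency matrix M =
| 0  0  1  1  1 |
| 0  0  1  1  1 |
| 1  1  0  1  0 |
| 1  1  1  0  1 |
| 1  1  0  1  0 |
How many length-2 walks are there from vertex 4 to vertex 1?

1

The number of length-2 walks from vertex 4 to vertex 1 is entry (4,1) of M^2, where M is the adjacency matrix.
M^2 = [[3, 3, 1, 2, 1], [3, 3, 1, 2, 1], [1, 1, 3, 2, 3], [2, 2, 2, 4, 2], [1, 1, 3, 2, 3]]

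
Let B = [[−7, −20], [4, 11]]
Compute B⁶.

[[−2911, −7280], [1456, 3641]]

tr B = 4 and det B = 3, so the characteristic polynomial is λ² − (4)λ + (3) with roots 3 and 1.
Eigenvectors give P = [[−2, 5], [1, −2]] with P⁻¹ = [[2, 5], [1, 2]], and B = P·diag(3, 1)·P⁻¹.
Then B⁶ = P·diag(729, 1)·P⁻¹ = [[−1458, 5], [729, −2]] · [[2, 5], [1, 2]] = [[−2911, −7280], [1456, 3641]].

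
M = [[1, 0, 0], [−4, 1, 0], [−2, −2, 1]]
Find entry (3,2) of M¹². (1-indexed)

M = I + N where N = [[0, 0, 0], [−4, 0, 0], [−2, −2, 0]] is strictly lower-triangular, so N³ = 0.
(I + N)¹² = I + 12·N + 66·N² = [[1, 0, 0], [−48, 1, 0], [504, −24, 1]].

−24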